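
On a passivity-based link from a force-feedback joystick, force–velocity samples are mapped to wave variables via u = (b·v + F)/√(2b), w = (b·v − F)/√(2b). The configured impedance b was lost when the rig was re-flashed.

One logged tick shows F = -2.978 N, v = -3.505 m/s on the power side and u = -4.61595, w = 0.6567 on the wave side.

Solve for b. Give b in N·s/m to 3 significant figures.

b = 0.638 N·s/m

u + w = -3.95925;  u + w = √(2b)·v, so √(2b) = -3.95925/(-3.505) = 1.12960.
b = (√(2b))²/2 = 1.27600/2 = 0.63800.
(Check via u − w = 2F/√(2b): u − w = -5.27265, 2F/√(2b) = -5.27266.)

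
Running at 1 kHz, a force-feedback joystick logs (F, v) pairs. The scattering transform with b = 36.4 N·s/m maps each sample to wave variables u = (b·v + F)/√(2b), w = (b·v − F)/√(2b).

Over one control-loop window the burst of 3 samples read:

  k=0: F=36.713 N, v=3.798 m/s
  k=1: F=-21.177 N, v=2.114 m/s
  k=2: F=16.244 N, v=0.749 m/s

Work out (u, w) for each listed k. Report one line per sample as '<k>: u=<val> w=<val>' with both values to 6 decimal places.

k=0: b·v=36.4×3.798=138.247200; √(2b)=8.532292; u=(138.247200+36.713)/8.532292=20.505652, w=(138.247200−36.713)/8.532292=11.899992
k=1: b·v=36.4×2.114=76.949600; √(2b)=8.532292; u=(76.949600+(-21.177))/8.532292=6.536650, w=(76.949600−(-21.177))/8.532292=11.500615
k=2: b·v=36.4×0.749=27.263600; √(2b)=8.532292; u=(27.263600+16.244)/8.532292=5.099169, w=(27.263600−16.244)/8.532292=1.291517

0: u=20.505652 w=11.899992
1: u=6.536650 w=11.500615
2: u=5.099169 w=1.291517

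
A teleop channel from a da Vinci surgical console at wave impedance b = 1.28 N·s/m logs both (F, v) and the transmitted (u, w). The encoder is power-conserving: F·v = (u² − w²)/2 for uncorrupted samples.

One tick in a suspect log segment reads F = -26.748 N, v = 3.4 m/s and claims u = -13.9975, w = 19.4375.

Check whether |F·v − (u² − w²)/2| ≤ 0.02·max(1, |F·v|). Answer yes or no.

F·v = (-26.748)×3.4 = -90.9432 W.
(u² − w²)/2 = (195.9300 − 377.8164)/2 = -90.9432 W.
|Δ| = 0.0000;  2% of max(1, |F·v|) = 1.8189.

yes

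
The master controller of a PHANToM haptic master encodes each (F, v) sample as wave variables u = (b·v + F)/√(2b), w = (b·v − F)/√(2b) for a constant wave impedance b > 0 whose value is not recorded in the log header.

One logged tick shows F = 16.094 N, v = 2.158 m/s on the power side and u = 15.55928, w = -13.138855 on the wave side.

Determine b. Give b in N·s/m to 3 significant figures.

b = 0.629 N·s/m

u + w = 2.420425;  u + w = √(2b)·v, so √(2b) = 2.420425/2.158 = 1.121606.
b = (√(2b))²/2 = 1.257999/2 = 0.629000.
(Check via u − w = 2F/√(2b): u − w = 28.698135, 2F/√(2b) = 28.698144.)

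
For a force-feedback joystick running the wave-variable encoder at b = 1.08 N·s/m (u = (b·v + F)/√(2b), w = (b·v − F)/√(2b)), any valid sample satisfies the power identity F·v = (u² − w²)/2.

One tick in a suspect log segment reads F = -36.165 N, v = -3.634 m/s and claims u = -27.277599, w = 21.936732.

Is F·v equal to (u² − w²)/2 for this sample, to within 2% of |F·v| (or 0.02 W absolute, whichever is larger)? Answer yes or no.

yes

F·v = (-36.165)×(-3.634) = 131.423610 W.
(u² − w²)/2 = (744.067407 − 481.220211)/2 = 131.423598 W.
|Δ| = 0.000012;  2% of max(1, |F·v|) = 2.628472.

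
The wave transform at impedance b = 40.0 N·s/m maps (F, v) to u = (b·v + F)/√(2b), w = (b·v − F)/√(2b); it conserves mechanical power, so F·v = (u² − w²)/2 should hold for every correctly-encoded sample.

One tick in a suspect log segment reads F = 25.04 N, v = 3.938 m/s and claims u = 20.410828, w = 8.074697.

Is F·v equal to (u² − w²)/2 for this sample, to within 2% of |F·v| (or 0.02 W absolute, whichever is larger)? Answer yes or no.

no

F·v = 25.04×3.938 = 98.607520 W.
(u² − w²)/2 = (416.601900 − 65.200732)/2 = 175.700584 W.
|Δ| = 77.093064;  2% of max(1, |F·v|) = 1.972150.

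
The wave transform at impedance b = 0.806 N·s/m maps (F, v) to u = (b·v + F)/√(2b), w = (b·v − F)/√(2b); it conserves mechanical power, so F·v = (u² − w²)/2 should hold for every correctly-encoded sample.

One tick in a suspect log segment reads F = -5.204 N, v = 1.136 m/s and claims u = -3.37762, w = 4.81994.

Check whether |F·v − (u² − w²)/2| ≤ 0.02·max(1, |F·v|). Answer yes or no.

F·v = (-5.204)×1.136 = -5.9117 W.
(u² − w²)/2 = (11.4083 − 23.2318)/2 = -5.9118 W.
|Δ| = 0.0000;  2% of max(1, |F·v|) = 0.1182.

yes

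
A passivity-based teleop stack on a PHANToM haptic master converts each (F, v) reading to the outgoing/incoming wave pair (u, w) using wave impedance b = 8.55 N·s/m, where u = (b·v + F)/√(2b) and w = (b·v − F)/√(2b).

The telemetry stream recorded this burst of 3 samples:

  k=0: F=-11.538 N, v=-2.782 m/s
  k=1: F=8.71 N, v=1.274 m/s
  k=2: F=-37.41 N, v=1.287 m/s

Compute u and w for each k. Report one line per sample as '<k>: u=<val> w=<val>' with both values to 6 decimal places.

0: u=-8.542265 w=-2.961902
1: u=4.740431 w=0.527832
2: u=-6.385678 w=11.707699

k=0: b·v=8.55×(-2.782)=-23.786100; √(2b)=4.135215; u=(-23.786100+(-11.538))/4.135215=-8.542265, w=(-23.786100−(-11.538))/4.135215=-2.961902
k=1: b·v=8.55×1.274=10.892700; √(2b)=4.135215; u=(10.892700+8.71)/4.135215=4.740431, w=(10.892700−8.71)/4.135215=0.527832
k=2: b·v=8.55×1.287=11.003850; √(2b)=4.135215; u=(11.003850+(-37.41))/4.135215=-6.385678, w=(11.003850−(-37.41))/4.135215=11.707699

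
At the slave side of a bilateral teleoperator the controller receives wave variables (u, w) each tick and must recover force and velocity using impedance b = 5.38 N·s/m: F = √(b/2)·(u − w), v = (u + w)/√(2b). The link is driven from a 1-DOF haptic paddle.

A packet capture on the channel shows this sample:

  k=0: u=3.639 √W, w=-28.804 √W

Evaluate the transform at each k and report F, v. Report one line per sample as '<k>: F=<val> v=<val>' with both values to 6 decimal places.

0: F=53.210476 v=-7.671686

k=0: u−w=32.443000, u+w=-25.165000; √(b/2)=1.640122, √(2b)=3.280244; F=1.640122×32.443=53.210476, v=-25.165000/3.280244=-7.671686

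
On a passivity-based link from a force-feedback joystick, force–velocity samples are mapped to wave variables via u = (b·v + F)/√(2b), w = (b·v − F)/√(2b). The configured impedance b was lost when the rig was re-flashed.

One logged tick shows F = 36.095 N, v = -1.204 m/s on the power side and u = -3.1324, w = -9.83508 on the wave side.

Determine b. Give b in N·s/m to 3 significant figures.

u + w = -12.96748;  u + w = √(2b)·v, so √(2b) = -12.96748/(-1.204) = 10.77033.
b = (√(2b))²/2 = 116.00006/2 = 58.00003.
(Check via u − w = 2F/√(2b): u − w = 6.70268, 2F/√(2b) = 6.70267.)

b = 58 N·s/m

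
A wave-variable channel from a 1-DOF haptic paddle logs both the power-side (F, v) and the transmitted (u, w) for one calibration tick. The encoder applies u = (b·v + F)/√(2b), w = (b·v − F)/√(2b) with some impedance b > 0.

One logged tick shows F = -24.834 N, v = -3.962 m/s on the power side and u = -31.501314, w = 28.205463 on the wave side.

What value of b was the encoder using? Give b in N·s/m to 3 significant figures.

u + w = -3.295851;  u + w = √(2b)·v, so √(2b) = -3.295851/(-3.962) = 0.831865.
b = (√(2b))²/2 = 0.692000/2 = 0.346000.
(Check via u − w = 2F/√(2b): u − w = -59.706777, 2F/√(2b) = -59.706770.)

b = 0.346 N·s/m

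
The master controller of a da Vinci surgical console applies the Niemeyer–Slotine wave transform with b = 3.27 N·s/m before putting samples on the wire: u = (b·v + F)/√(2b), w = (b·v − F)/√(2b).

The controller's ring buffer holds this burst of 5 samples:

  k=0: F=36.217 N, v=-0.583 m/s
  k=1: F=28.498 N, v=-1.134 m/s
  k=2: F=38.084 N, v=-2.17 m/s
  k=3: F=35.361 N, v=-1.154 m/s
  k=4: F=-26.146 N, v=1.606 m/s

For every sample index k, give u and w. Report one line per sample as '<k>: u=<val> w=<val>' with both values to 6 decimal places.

k=0: b·v=3.27×(-0.583)=-1.906410; √(2b)=2.557342; u=(-1.906410+36.217)/2.557342=13.416502, w=(-1.906410−36.217)/2.557342=-14.907433
k=1: b·v=3.27×(-1.134)=-3.708180; √(2b)=2.557342; u=(-3.708180+28.498)/2.557342=9.693587, w=(-3.708180−28.498)/2.557342=-12.593613
k=2: b·v=3.27×(-2.17)=-7.095900; √(2b)=2.557342; u=(-7.095900+38.084)/2.557342=12.117306, w=(-7.095900−38.084)/2.557342=-17.666739
k=3: b·v=3.27×(-1.154)=-3.773580; √(2b)=2.557342; u=(-3.773580+35.361)/2.557342=12.351659, w=(-3.773580−35.361)/2.557342=-15.302832
k=4: b·v=3.27×1.606=5.251620; √(2b)=2.557342; u=(5.251620+(-26.146))/2.557342=-8.170349, w=(5.251620−(-26.146))/2.557342=12.277441

0: u=13.416502 w=-14.907433
1: u=9.693587 w=-12.593613
2: u=12.117306 w=-17.666739
3: u=12.351659 w=-15.302832
4: u=-8.170349 w=12.277441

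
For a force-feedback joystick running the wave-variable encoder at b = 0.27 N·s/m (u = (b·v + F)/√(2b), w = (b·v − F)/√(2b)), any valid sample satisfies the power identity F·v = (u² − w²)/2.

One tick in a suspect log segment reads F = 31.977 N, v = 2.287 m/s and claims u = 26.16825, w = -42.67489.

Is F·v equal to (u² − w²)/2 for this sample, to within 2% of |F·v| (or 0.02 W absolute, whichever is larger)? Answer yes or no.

F·v = 31.977×2.287 = 73.13140 W.
(u² − w²)/2 = (684.77731 − 1821.14624)/2 = -568.18446 W.
|Δ| = 641.31586;  2% of max(1, |F·v|) = 1.46263.

no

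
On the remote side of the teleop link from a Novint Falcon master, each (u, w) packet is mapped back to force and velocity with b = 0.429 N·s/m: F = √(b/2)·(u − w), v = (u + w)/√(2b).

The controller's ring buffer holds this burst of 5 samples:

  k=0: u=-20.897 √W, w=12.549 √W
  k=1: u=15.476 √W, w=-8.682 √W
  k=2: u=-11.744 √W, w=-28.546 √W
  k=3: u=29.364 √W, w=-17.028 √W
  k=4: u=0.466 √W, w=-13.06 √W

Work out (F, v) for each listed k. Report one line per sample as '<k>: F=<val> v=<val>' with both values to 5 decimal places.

0: F=-15.49023 v=-9.01237
1: F=11.18857 v=7.33469
2: F=7.78170 v=-43.49643
3: F=21.48606 v=13.31775
4: F=6.26445 v=-13.59628

k=0: u−w=-33.44600, u+w=-8.34800; √(b/2)=0.46314, √(2b)=0.92628; F=0.46314×(-33.446)=-15.49023, v=-8.34800/0.92628=-9.01237
k=1: u−w=24.15800, u+w=6.79400; √(b/2)=0.46314, √(2b)=0.92628; F=0.46314×24.158=11.18857, v=6.79400/0.92628=7.33469
k=2: u−w=16.80200, u+w=-40.29000; √(b/2)=0.46314, √(2b)=0.92628; F=0.46314×16.802=7.78170, v=-40.29000/0.92628=-43.49643
k=3: u−w=46.39200, u+w=12.33600; √(b/2)=0.46314, √(2b)=0.92628; F=0.46314×46.392=21.48606, v=12.33600/0.92628=13.31775
k=4: u−w=13.52600, u+w=-12.59400; √(b/2)=0.46314, √(2b)=0.92628; F=0.46314×13.526=6.26445, v=-12.59400/0.92628=-13.59628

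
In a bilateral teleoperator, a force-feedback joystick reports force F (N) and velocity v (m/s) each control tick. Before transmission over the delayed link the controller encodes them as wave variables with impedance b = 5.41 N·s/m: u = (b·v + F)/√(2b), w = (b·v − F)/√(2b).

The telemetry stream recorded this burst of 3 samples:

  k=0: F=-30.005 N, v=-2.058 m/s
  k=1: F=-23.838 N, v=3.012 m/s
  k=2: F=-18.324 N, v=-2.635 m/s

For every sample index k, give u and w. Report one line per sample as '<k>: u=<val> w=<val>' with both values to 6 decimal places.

0: u=-12.506557 w=5.737020
1: u=-2.293164 w=12.200767
2: u=-9.904414 w=1.236906

k=0: b·v=5.41×(-2.058)=-11.133780; √(2b)=3.289377; u=(-11.133780+(-30.005))/3.289377=-12.506557, w=(-11.133780−(-30.005))/3.289377=5.737020
k=1: b·v=5.41×3.012=16.294920; √(2b)=3.289377; u=(16.294920+(-23.838))/3.289377=-2.293164, w=(16.294920−(-23.838))/3.289377=12.200767
k=2: b·v=5.41×(-2.635)=-14.255350; √(2b)=3.289377; u=(-14.255350+(-18.324))/3.289377=-9.904414, w=(-14.255350−(-18.324))/3.289377=1.236906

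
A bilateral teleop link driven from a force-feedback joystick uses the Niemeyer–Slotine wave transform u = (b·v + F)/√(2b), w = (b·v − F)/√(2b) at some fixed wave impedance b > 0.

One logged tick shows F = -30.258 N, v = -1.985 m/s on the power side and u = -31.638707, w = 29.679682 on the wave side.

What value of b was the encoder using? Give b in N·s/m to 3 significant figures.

b = 0.487 N·s/m

u + w = -1.959025;  u + w = √(2b)·v, so √(2b) = -1.959025/(-1.985) = 0.986914.
b = (√(2b))²/2 = 0.974000/2 = 0.487000.
(Check via u − w = 2F/√(2b): u − w = -61.318389, 2F/√(2b) = -61.318391.)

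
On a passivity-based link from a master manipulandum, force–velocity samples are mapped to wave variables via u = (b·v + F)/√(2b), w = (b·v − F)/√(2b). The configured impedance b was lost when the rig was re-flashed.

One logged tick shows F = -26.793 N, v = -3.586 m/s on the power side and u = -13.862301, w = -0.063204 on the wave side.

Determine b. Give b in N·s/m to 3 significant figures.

b = 7.54 N·s/m

u + w = -13.925505;  u + w = √(2b)·v, so √(2b) = -13.925505/(-3.586) = 3.883298.
b = (√(2b))²/2 = 15.080000/2 = 7.540000.
(Check via u − w = 2F/√(2b): u − w = -13.799097, 2F/√(2b) = -13.799097.)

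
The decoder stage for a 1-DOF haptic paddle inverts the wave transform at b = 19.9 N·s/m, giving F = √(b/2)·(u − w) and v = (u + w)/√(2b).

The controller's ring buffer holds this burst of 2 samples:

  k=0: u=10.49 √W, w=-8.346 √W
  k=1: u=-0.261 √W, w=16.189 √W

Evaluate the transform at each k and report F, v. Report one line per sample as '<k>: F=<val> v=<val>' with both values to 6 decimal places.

0: F=59.415564 v=0.339847
1: F=-51.889256 v=2.524758

k=0: u−w=18.836000, u+w=2.144000; √(b/2)=3.154362, √(2b)=6.308724; F=3.154362×18.836=59.415564, v=2.144000/6.308724=0.339847
k=1: u−w=-16.450000, u+w=15.928000; √(b/2)=3.154362, √(2b)=6.308724; F=3.154362×(-16.45)=-51.889256, v=15.928000/6.308724=2.524758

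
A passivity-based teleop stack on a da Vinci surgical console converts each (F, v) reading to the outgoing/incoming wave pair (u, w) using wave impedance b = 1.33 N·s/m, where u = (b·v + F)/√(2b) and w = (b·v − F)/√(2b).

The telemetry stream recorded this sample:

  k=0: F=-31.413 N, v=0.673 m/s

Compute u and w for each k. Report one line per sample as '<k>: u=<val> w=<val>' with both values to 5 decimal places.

k=0: b·v=1.33×0.673=0.89509; √(2b)=1.63095; u=(0.89509+(-31.413))/1.63095=-18.71173, w=(0.89509−(-31.413))/1.63095=19.80936

0: u=-18.71173 w=19.80936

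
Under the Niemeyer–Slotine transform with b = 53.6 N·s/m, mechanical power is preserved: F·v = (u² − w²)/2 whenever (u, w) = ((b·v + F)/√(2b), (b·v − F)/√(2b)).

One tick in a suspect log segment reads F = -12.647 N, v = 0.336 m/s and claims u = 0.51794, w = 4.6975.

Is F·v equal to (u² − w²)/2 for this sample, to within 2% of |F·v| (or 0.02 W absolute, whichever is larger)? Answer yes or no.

no

F·v = (-12.647)×0.336 = -4.24939 W.
(u² − w²)/2 = (0.26826 − 22.06651)/2 = -10.89912 W.
|Δ| = 6.64973;  2% of max(1, |F·v|) = 0.08499.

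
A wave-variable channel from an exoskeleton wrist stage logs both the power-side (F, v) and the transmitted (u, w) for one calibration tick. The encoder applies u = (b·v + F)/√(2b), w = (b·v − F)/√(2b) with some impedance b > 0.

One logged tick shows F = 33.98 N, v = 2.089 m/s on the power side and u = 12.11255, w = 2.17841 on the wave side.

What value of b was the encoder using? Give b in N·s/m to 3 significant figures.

u + w = 14.2910;  u + w = √(2b)·v, so √(2b) = 14.2910/2.089 = 6.8411.
b = (√(2b))²/2 = 46.8000/2 = 23.4000.
(Check via u − w = 2F/√(2b): u − w = 9.9341, 2F/√(2b) = 9.9341.)

b = 23.4 N·s/m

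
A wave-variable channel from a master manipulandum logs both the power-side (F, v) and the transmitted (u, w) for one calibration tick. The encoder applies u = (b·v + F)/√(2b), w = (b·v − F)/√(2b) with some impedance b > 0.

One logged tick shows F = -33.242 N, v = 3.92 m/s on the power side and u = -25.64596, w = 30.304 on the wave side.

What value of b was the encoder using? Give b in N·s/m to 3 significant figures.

u + w = 4.6580;  u + w = √(2b)·v, so √(2b) = 4.6580/3.92 = 1.1883.
b = (√(2b))²/2 = 1.4120/2 = 0.7060.
(Check via u − w = 2F/√(2b): u − w = -55.9500, 2F/√(2b) = -55.9500.)

b = 0.706 N·s/m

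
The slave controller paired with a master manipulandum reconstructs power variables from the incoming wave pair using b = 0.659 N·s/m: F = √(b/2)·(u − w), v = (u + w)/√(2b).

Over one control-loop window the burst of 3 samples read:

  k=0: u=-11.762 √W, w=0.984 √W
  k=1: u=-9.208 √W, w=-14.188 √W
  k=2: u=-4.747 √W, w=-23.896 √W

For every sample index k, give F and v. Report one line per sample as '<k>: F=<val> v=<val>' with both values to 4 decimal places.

k=0: u−w=-12.7460, u+w=-10.7780; √(b/2)=0.5740, √(2b)=1.1480; F=0.5740×(-12.746)=-7.3165, v=-10.7780/1.1480=-9.3882
k=1: u−w=4.9800, u+w=-23.3960; √(b/2)=0.5740, √(2b)=1.1480; F=0.5740×4.98=2.8586, v=-23.3960/1.1480=-20.3790
k=2: u−w=19.1490, u+w=-28.6430; √(b/2)=0.5740, √(2b)=1.1480; F=0.5740×19.149=10.9919, v=-28.6430/1.1480=-24.9494

0: F=-7.3165 v=-9.3882
1: F=2.8586 v=-20.3790
2: F=10.9919 v=-24.9494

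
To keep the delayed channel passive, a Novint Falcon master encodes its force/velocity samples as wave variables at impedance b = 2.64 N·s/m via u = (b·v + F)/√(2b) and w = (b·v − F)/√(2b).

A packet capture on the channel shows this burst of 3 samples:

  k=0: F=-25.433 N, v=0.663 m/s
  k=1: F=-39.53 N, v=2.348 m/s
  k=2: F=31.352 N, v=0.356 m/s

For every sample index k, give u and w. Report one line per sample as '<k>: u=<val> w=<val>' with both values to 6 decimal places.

0: u=-10.306564 w=11.830022
1: u=-14.505578 w=19.900871
2: u=14.053220 w=-13.235194

k=0: b·v=2.64×0.663=1.750320; √(2b)=2.297825; u=(1.750320+(-25.433))/2.297825=-10.306564, w=(1.750320−(-25.433))/2.297825=11.830022
k=1: b·v=2.64×2.348=6.198720; √(2b)=2.297825; u=(6.198720+(-39.53))/2.297825=-14.505578, w=(6.198720−(-39.53))/2.297825=19.900871
k=2: b·v=2.64×0.356=0.939840; √(2b)=2.297825; u=(0.939840+31.352)/2.297825=14.053220, w=(0.939840−31.352)/2.297825=-13.235194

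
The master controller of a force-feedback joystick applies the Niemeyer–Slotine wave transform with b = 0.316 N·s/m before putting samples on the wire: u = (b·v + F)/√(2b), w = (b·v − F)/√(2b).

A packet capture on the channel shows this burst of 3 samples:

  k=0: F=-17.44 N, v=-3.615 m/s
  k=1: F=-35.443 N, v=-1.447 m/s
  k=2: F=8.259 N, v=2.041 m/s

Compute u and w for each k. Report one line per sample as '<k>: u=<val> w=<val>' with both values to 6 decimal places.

0: u=-23.374475 w=20.500607
1: u=-45.158443 w=44.008101
2: u=11.200166 w=-9.577603

k=0: b·v=0.316×(-3.615)=-1.142340; √(2b)=0.794984; u=(-1.142340+(-17.44))/0.794984=-23.374475, w=(-1.142340−(-17.44))/0.794984=20.500607
k=1: b·v=0.316×(-1.447)=-0.457252; √(2b)=0.794984; u=(-0.457252+(-35.443))/0.794984=-45.158443, w=(-0.457252−(-35.443))/0.794984=44.008101
k=2: b·v=0.316×2.041=0.644956; √(2b)=0.794984; u=(0.644956+8.259)/0.794984=11.200166, w=(0.644956−8.259)/0.794984=-9.577603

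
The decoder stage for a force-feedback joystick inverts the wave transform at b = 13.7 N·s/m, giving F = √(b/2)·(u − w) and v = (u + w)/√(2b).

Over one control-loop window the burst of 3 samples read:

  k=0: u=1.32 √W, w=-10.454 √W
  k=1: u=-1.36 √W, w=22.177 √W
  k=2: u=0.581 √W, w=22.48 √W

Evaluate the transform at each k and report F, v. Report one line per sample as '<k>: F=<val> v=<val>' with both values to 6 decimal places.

0: F=30.815507 v=-1.744961
1: F=-61.602224 v=3.976883
2: F=-57.315168 v=4.405578

k=0: u−w=11.774000, u+w=-9.134000; √(b/2)=2.617250, √(2b)=5.234501; F=2.617250×11.774=30.815507, v=-9.134000/5.234501=-1.744961
k=1: u−w=-23.537000, u+w=20.817000; √(b/2)=2.617250, √(2b)=5.234501; F=2.617250×(-23.537)=-61.602224, v=20.817000/5.234501=3.976883
k=2: u−w=-21.899000, u+w=23.061000; √(b/2)=2.617250, √(2b)=5.234501; F=2.617250×(-21.899)=-57.315168, v=23.061000/5.234501=4.405578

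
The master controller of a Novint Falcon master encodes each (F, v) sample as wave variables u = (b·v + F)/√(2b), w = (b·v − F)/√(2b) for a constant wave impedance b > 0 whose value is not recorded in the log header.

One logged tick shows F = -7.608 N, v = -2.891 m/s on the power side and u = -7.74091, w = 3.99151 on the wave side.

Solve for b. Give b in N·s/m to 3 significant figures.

b = 0.841 N·s/m

u + w = -3.7494;  u + w = √(2b)·v, so √(2b) = -3.7494/(-2.891) = 1.2969.
b = (√(2b))²/2 = 1.6820/2 = 0.8410.
(Check via u − w = 2F/√(2b): u − w = -11.7324, 2F/√(2b) = -11.7324.)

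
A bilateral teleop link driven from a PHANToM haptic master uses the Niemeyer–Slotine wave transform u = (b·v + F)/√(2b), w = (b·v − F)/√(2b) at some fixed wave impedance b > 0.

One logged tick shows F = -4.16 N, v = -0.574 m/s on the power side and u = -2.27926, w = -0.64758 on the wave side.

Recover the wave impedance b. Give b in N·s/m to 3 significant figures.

u + w = -2.92684;  u + w = √(2b)·v, so √(2b) = -2.92684/(-0.574) = 5.09902.
b = (√(2b))²/2 = 26.00005/2 = 13.00002.
(Check via u − w = 2F/√(2b): u − w = -1.63168, 2F/√(2b) = -1.63168.)

b = 13 N·s/m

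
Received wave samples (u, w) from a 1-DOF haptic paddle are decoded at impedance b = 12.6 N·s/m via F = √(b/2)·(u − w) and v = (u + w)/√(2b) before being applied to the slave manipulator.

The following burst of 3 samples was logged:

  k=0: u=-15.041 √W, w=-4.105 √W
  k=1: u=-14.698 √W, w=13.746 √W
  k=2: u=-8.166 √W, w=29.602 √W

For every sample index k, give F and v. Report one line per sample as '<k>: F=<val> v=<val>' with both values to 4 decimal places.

0: F=-27.4491 v=-3.8140
1: F=-71.3939 v=-0.1896
2: F=-94.7969 v=4.2702

k=0: u−w=-10.9360, u+w=-19.1460; √(b/2)=2.5100, √(2b)=5.0200; F=2.5100×(-10.936)=-27.4491, v=-19.1460/5.0200=-3.8140
k=1: u−w=-28.4440, u+w=-0.9520; √(b/2)=2.5100, √(2b)=5.0200; F=2.5100×(-28.444)=-71.3939, v=-0.9520/5.0200=-0.1896
k=2: u−w=-37.7680, u+w=21.4360; √(b/2)=2.5100, √(2b)=5.0200; F=2.5100×(-37.768)=-94.7969, v=21.4360/5.0200=4.2702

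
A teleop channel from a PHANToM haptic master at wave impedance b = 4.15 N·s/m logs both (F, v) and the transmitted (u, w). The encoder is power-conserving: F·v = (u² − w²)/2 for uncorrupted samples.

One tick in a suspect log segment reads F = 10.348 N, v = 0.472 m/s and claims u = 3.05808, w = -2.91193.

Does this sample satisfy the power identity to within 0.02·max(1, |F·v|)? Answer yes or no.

F·v = 10.348×0.472 = 4.8843 W.
(u² − w²)/2 = (9.3519 − 8.4793)/2 = 0.4363 W.
|Δ| = 4.4480;  2% of max(1, |F·v|) = 0.0977.

no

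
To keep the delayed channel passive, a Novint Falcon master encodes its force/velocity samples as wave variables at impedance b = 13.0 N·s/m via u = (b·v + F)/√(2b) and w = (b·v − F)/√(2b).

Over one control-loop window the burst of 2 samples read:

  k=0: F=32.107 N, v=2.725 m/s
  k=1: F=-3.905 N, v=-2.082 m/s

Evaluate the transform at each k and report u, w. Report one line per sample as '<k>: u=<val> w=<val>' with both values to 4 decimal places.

k=0: b·v=13.0×2.725=35.4250; √(2b)=5.0990; u=(35.4250+32.107)/5.0990=13.2441, w=(35.4250−32.107)/5.0990=0.6507
k=1: b·v=13.0×(-2.082)=-27.0660; √(2b)=5.0990; u=(-27.0660+(-3.905))/5.0990=-6.0739, w=(-27.0660−(-3.905))/5.0990=-4.5422

0: u=13.2441 w=0.6507
1: u=-6.0739 w=-4.5422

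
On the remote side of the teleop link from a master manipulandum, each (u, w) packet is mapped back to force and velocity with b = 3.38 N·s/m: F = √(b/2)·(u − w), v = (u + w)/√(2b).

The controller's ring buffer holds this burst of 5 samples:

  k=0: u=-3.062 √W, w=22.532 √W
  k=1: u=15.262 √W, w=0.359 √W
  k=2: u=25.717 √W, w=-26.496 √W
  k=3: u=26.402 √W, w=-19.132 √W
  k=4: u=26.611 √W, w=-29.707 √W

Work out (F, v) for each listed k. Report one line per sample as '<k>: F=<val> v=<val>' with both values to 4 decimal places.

0: F=-33.2722 v=7.4885
1: F=19.3739 v=6.0081
2: F=67.8769 v=-0.2996
3: F=59.1942 v=2.7962
4: F=73.2134 v=-1.1908

k=0: u−w=-25.5940, u+w=19.4700; √(b/2)=1.3000, √(2b)=2.6000; F=1.3000×(-25.594)=-33.2722, v=19.4700/2.6000=7.4885
k=1: u−w=14.9030, u+w=15.6210; √(b/2)=1.3000, √(2b)=2.6000; F=1.3000×14.903=19.3739, v=15.6210/2.6000=6.0081
k=2: u−w=52.2130, u+w=-0.7790; √(b/2)=1.3000, √(2b)=2.6000; F=1.3000×52.213=67.8769, v=-0.7790/2.6000=-0.2996
k=3: u−w=45.5340, u+w=7.2700; √(b/2)=1.3000, √(2b)=2.6000; F=1.3000×45.534=59.1942, v=7.2700/2.6000=2.7962
k=4: u−w=56.3180, u+w=-3.0960; √(b/2)=1.3000, √(2b)=2.6000; F=1.3000×56.318=73.2134, v=-3.0960/2.6000=-1.1908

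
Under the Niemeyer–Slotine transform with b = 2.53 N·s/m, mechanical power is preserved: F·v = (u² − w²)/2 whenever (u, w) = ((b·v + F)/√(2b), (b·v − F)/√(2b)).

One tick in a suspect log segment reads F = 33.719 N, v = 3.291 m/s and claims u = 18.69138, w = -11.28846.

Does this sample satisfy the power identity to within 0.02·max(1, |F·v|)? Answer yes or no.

F·v = 33.719×3.291 = 110.9692 W.
(u² − w²)/2 = (349.3677 − 127.4293)/2 = 110.9692 W.
|Δ| = 0.0001;  2% of max(1, |F·v|) = 2.2194.

yes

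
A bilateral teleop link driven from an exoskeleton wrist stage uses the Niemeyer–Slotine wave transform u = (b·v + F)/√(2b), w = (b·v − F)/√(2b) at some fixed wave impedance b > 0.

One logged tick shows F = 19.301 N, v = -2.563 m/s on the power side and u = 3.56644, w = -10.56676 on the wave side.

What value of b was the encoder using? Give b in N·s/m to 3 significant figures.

b = 3.73 N·s/m

u + w = -7.00032;  u + w = √(2b)·v, so √(2b) = -7.00032/(-2.563) = 2.73130.
b = (√(2b))²/2 = 7.46000/2 = 3.73000.
(Check via u − w = 2F/√(2b): u − w = 14.13320, 2F/√(2b) = 14.13320.)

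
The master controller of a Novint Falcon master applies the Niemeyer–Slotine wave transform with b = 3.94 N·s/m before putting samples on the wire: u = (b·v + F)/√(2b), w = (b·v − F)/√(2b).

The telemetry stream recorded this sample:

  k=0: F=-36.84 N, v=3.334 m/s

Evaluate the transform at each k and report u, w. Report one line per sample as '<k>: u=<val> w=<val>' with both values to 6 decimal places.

0: u=-8.444215 w=17.803199

k=0: b·v=3.94×3.334=13.135960; √(2b)=2.807134; u=(13.135960+(-36.84))/2.807134=-8.444215, w=(13.135960−(-36.84))/2.807134=17.803199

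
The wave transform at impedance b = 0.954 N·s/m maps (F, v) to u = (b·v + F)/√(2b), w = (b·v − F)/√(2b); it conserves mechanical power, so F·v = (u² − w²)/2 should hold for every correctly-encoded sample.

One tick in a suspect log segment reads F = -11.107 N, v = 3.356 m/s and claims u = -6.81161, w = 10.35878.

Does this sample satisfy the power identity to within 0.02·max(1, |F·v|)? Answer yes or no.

no

F·v = (-11.107)×3.356 = -37.2751 W.
(u² − w²)/2 = (46.3980 − 107.3043)/2 = -30.4531 W.
|Δ| = 6.8219;  2% of max(1, |F·v|) = 0.7455.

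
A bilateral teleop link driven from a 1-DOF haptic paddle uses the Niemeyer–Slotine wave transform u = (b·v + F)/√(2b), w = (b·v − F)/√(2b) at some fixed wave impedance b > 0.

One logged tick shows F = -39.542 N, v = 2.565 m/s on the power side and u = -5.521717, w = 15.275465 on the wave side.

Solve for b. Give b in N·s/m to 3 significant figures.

b = 7.23 N·s/m

u + w = 9.753748;  u + w = √(2b)·v, so √(2b) = 9.753748/2.565 = 3.802631.
b = (√(2b))²/2 = 14.460001/2 = 7.230000.
(Check via u − w = 2F/√(2b): u − w = -20.797182, 2F/√(2b) = -20.797181.)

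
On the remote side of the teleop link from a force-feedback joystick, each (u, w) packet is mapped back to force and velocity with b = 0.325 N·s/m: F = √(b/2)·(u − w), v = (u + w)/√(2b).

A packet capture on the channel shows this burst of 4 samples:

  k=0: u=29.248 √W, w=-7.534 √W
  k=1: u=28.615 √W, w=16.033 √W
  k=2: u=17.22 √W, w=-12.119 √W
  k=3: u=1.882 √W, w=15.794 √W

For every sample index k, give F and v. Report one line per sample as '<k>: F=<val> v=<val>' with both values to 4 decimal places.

k=0: u−w=36.7820, u+w=21.7140; √(b/2)=0.4031, √(2b)=0.8062; F=0.4031×36.782=14.8273, v=21.7140/0.8062=26.9329
k=1: u−w=12.5820, u+w=44.6480; √(b/2)=0.4031, √(2b)=0.8062; F=0.4031×12.582=5.0720, v=44.6480/0.8062=55.3790
k=2: u−w=29.3390, u+w=5.1010; √(b/2)=0.4031, √(2b)=0.8062; F=0.4031×29.339=11.8269, v=5.1010/0.8062=6.3270
k=3: u−w=-13.9120, u+w=17.6760; √(b/2)=0.4031, √(2b)=0.8062; F=0.4031×(-13.912)=-5.6081, v=17.6760/0.8062=21.9244

0: F=14.8273 v=26.9329
1: F=5.0720 v=55.3790
2: F=11.8269 v=6.3270
3: F=-5.6081 v=21.9244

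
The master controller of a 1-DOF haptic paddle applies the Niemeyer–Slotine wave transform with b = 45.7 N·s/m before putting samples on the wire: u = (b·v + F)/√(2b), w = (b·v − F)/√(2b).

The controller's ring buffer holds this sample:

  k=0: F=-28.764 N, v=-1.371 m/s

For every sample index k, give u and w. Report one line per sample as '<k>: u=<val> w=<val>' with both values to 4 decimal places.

0: u=-9.5623 w=-3.5449

k=0: b·v=45.7×(-1.371)=-62.6547; √(2b)=9.5603; u=(-62.6547+(-28.764))/9.5603=-9.5623, w=(-62.6547−(-28.764))/9.5603=-3.5449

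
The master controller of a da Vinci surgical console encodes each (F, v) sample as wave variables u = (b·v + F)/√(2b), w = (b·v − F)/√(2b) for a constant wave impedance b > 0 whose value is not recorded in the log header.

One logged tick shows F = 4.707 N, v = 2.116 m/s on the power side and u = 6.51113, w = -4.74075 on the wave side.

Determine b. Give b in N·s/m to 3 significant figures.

u + w = 1.7704;  u + w = √(2b)·v, so √(2b) = 1.7704/2.116 = 0.8367.
b = (√(2b))²/2 = 0.7000/2 = 0.3500.
(Check via u − w = 2F/√(2b): u − w = 11.2519, 2F/√(2b) = 11.2518.)

b = 0.35 N·s/m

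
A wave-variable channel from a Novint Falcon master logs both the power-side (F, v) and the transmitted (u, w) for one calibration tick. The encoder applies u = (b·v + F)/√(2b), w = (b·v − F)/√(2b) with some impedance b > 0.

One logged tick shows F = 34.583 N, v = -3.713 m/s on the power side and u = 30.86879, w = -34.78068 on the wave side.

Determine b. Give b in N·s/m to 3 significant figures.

b = 0.555 N·s/m

u + w = -3.9119;  u + w = √(2b)·v, so √(2b) = -3.9119/(-3.713) = 1.0536.
b = (√(2b))²/2 = 1.1100/2 = 0.5550.
(Check via u − w = 2F/√(2b): u − w = 65.6495, 2F/√(2b) = 65.6494.)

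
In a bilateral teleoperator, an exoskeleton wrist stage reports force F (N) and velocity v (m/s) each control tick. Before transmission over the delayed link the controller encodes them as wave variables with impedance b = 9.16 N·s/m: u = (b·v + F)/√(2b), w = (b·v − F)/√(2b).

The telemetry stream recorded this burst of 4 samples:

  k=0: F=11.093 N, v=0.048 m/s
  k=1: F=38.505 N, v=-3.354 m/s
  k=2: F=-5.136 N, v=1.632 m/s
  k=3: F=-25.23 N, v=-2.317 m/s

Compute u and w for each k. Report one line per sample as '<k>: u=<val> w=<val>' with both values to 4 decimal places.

k=0: b·v=9.16×0.048=0.4397; √(2b)=4.2802; u=(0.4397+11.093)/4.2802=2.6944, w=(0.4397−11.093)/4.2802=-2.4890
k=1: b·v=9.16×(-3.354)=-30.7226; √(2b)=4.2802; u=(-30.7226+38.505)/4.2802=1.8182, w=(-30.7226−38.505)/4.2802=-16.1740
k=2: b·v=9.16×1.632=14.9491; √(2b)=4.2802; u=(14.9491+(-5.136))/4.2802=2.2927, w=(14.9491−(-5.136))/4.2802=4.6926
k=3: b·v=9.16×(-2.317)=-21.2237; √(2b)=4.2802; u=(-21.2237+(-25.23))/4.2802=-10.8532, w=(-21.2237−(-25.23))/4.2802=0.9360

0: u=2.6944 w=-2.4890
1: u=1.8182 w=-16.1740
2: u=2.2927 w=4.6926
3: u=-10.8532 w=0.9360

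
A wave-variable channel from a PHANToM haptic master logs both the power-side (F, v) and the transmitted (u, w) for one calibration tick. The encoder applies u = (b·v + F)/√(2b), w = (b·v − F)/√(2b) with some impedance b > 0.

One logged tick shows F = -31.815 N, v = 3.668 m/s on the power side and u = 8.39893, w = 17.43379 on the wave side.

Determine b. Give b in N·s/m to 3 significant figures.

u + w = 25.83272;  u + w = √(2b)·v, so √(2b) = 25.83272/3.668 = 7.04273.
b = (√(2b))²/2 = 49.59999/2 = 24.80000.
(Check via u − w = 2F/√(2b): u − w = -9.03486, 2F/√(2b) = -9.03485.)

b = 24.8 N·s/m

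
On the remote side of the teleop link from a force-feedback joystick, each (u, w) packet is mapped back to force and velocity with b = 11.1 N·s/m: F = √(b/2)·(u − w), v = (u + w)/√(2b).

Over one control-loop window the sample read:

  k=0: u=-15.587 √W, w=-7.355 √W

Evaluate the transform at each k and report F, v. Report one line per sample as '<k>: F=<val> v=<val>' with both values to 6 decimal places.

0: F=-19.393306 v=-4.869168

k=0: u−w=-8.232000, u+w=-22.942000; √(b/2)=2.355844, √(2b)=4.711688; F=2.355844×(-8.232)=-19.393306, v=-22.942000/4.711688=-4.869168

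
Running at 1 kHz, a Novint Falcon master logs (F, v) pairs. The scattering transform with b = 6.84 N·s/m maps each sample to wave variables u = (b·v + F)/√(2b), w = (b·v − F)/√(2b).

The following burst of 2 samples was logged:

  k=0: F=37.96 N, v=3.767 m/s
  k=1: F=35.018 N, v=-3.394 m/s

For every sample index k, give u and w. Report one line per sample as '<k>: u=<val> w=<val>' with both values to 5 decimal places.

0: u=17.22961 w=-3.29680
1: u=3.19118 w=-15.74439

k=0: b·v=6.84×3.767=25.76628; √(2b)=3.69865; u=(25.76628+37.96)/3.69865=17.22961, w=(25.76628−37.96)/3.69865=-3.29680
k=1: b·v=6.84×(-3.394)=-23.21496; √(2b)=3.69865; u=(-23.21496+35.018)/3.69865=3.19118, w=(-23.21496−35.018)/3.69865=-15.74439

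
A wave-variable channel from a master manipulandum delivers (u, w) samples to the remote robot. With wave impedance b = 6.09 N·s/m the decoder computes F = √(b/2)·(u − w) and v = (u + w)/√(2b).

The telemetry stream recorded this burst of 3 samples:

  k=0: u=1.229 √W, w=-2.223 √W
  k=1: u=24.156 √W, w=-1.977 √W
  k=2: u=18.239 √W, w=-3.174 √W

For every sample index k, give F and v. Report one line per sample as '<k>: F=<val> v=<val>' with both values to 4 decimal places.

0: F=6.0237 v=-0.2848
1: F=45.6019 v=6.3550
2: F=37.3655 v=4.3166

k=0: u−w=3.4520, u+w=-0.9940; √(b/2)=1.7450, √(2b)=3.4900; F=1.7450×3.452=6.0237, v=-0.9940/3.4900=-0.2848
k=1: u−w=26.1330, u+w=22.1790; √(b/2)=1.7450, √(2b)=3.4900; F=1.7450×26.133=45.6019, v=22.1790/3.4900=6.3550
k=2: u−w=21.4130, u+w=15.0650; √(b/2)=1.7450, √(2b)=3.4900; F=1.7450×21.413=37.3655, v=15.0650/3.4900=4.3166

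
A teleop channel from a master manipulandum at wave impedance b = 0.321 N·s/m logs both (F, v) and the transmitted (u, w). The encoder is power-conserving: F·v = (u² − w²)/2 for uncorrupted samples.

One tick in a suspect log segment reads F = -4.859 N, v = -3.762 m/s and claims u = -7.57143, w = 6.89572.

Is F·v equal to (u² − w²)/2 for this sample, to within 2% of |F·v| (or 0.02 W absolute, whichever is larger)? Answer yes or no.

no

F·v = (-4.859)×(-3.762) = 18.2796 W.
(u² − w²)/2 = (57.3266 − 47.5510)/2 = 4.8878 W.
|Δ| = 13.3918;  2% of max(1, |F·v|) = 0.3656.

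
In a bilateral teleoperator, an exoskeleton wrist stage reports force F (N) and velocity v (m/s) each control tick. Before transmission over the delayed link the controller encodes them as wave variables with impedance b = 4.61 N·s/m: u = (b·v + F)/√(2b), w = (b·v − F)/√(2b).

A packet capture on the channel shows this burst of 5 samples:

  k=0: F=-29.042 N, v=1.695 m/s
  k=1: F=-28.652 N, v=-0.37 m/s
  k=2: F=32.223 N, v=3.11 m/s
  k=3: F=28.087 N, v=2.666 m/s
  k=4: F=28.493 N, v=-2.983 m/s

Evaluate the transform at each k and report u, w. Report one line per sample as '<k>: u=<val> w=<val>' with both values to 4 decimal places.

k=0: b·v=4.61×1.695=7.8140; √(2b)=3.0364; u=(7.8140+(-29.042))/3.0364=-6.9911, w=(7.8140−(-29.042))/3.0364=12.1379
k=1: b·v=4.61×(-0.37)=-1.7057; √(2b)=3.0364; u=(-1.7057+(-28.652))/3.0364=-9.9978, w=(-1.7057−(-28.652))/3.0364=8.8743
k=2: b·v=4.61×3.11=14.3371; √(2b)=3.0364; u=(14.3371+32.223)/3.0364=15.3338, w=(14.3371−32.223)/3.0364=-5.8904
k=3: b·v=4.61×2.666=12.2903; √(2b)=3.0364; u=(12.2903+28.087)/3.0364=13.2975, w=(12.2903−28.087)/3.0364=-5.2024
k=4: b·v=4.61×(-2.983)=-13.7516; √(2b)=3.0364; u=(-13.7516+28.493)/3.0364=4.8548, w=(-13.7516−28.493)/3.0364=-13.9125

0: u=-6.9911 w=12.1379
1: u=-9.9978 w=8.8743
2: u=15.3338 w=-5.8904
3: u=13.2975 w=-5.2024
4: u=4.8548 w=-13.9125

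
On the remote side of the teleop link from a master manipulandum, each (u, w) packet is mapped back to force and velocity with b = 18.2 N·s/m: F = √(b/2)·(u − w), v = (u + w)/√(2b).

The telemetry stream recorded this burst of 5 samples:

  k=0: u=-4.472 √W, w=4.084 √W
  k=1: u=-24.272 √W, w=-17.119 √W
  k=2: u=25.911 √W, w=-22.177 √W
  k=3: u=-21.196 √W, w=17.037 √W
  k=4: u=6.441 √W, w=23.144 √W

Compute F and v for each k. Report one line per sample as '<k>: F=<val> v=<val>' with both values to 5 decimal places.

0: F=-25.81021 v=-0.06431
1: F=-21.57789 v=-6.86049
2: F=145.06325 v=0.61890
3: F=-115.33446 v=-0.68935
4: F=-50.38661 v=4.90367

k=0: u−w=-8.55600, u+w=-0.38800; √(b/2)=3.01662, √(2b)=6.03324; F=3.01662×(-8.556)=-25.81021, v=-0.38800/6.03324=-0.06431
k=1: u−w=-7.15300, u+w=-41.39100; √(b/2)=3.01662, √(2b)=6.03324; F=3.01662×(-7.153)=-21.57789, v=-41.39100/6.03324=-6.86049
k=2: u−w=48.08800, u+w=3.73400; √(b/2)=3.01662, √(2b)=6.03324; F=3.01662×48.088=145.06325, v=3.73400/6.03324=0.61890
k=3: u−w=-38.23300, u+w=-4.15900; √(b/2)=3.01662, √(2b)=6.03324; F=3.01662×(-38.233)=-115.33446, v=-4.15900/6.03324=-0.68935
k=4: u−w=-16.70300, u+w=29.58500; √(b/2)=3.01662, √(2b)=6.03324; F=3.01662×(-16.703)=-50.38661, v=29.58500/6.03324=4.90367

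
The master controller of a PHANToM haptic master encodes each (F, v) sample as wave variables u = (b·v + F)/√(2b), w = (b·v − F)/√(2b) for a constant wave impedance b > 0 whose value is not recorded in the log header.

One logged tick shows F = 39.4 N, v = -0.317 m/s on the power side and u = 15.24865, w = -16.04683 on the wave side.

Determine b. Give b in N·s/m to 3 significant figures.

b = 3.17 N·s/m

u + w = -0.79818;  u + w = √(2b)·v, so √(2b) = -0.79818/(-0.317) = 2.51792.
b = (√(2b))²/2 = 6.33991/2 = 3.16996.
(Check via u − w = 2F/√(2b): u − w = 31.29548, 2F/√(2b) = 31.29570.)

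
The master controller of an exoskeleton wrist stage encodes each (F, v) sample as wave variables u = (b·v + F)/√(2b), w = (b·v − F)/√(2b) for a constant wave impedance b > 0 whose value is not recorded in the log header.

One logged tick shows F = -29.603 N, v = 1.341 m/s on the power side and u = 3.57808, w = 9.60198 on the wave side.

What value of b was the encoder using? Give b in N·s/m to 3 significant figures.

b = 48.3 N·s/m

u + w = 13.1801;  u + w = √(2b)·v, so √(2b) = 13.1801/1.341 = 9.8285.
b = (√(2b))²/2 = 96.6000/2 = 48.3000.
(Check via u − w = 2F/√(2b): u − w = -6.0239, 2F/√(2b) = -6.0239.)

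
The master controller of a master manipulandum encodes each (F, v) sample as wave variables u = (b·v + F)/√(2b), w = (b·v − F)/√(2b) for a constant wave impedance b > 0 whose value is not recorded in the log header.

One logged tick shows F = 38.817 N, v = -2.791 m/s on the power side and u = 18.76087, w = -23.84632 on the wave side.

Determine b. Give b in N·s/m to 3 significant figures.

u + w = -5.08545;  u + w = √(2b)·v, so √(2b) = -5.08545/(-2.791) = 1.82209.
b = (√(2b))²/2 = 3.32001/2 = 1.66000.
(Check via u − w = 2F/√(2b): u − w = 42.60719, 2F/√(2b) = 42.60714.)

b = 1.66 N·s/m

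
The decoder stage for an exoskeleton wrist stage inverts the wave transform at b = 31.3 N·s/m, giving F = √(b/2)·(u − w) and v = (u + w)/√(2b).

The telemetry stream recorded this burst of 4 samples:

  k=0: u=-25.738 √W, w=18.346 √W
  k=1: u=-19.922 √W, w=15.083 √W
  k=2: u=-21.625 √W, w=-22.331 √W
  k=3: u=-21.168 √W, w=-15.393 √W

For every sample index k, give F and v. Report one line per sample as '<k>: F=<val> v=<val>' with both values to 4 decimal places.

k=0: u−w=-44.0840, u+w=-7.3920; √(b/2)=3.9560, √(2b)=7.9120; F=3.9560×(-44.084)=-174.3967, v=-7.3920/7.9120=-0.9343
k=1: u−w=-35.0050, u+w=-4.8390; √(b/2)=3.9560, √(2b)=7.9120; F=3.9560×(-35.005)=-138.4801, v=-4.8390/7.9120=-0.6116
k=2: u−w=0.7060, u+w=-43.9560; √(b/2)=3.9560, √(2b)=7.9120; F=3.9560×0.706=2.7929, v=-43.9560/7.9120=-5.5556
k=3: u−w=-5.7750, u+w=-36.5610; √(b/2)=3.9560, √(2b)=7.9120; F=3.9560×(-5.775)=-22.8459, v=-36.5610/7.9120=-4.6209

0: F=-174.3967 v=-0.9343
1: F=-138.4801 v=-0.6116
2: F=2.7929 v=-5.5556
3: F=-22.8459 v=-4.6209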